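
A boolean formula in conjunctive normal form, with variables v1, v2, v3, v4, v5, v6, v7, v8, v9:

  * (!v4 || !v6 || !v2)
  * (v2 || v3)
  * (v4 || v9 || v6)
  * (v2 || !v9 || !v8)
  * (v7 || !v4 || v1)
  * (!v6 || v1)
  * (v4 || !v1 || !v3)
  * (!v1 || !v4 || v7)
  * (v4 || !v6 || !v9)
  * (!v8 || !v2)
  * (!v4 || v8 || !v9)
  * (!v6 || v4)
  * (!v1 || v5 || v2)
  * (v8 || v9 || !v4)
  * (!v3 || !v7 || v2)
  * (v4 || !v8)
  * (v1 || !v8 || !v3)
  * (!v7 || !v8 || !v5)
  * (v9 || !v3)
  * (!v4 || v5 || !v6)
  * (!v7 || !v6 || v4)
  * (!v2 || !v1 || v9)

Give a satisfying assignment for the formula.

Set v1 = False and propagate.
  then v6 is forced to False.
Branch on v2: take v2 = True.
  then v8 is forced to False.
The remaining clauses are satisfied by v3 = False, v4 = False, v5 = False, v7 = True, v9 = True.

v1=F, v2=T, v3=F, v4=F, v5=F, v6=F, v7=T, v8=F, v9=T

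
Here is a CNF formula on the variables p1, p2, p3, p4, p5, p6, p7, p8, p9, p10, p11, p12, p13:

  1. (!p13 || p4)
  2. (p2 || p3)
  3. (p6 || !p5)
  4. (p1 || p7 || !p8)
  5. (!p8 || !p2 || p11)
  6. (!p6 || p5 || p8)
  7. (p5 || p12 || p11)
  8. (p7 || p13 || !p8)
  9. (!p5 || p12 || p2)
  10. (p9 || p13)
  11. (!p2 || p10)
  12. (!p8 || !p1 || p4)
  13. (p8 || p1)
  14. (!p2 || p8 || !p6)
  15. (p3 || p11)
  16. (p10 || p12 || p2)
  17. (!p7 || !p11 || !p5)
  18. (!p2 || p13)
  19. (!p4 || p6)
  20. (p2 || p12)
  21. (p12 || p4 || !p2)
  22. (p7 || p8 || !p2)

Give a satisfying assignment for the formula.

p3 occurs only positively in the remaining clauses — set p3 = True.
Pure literal: p9 appears only positively; assign p9 = True.
Try p1 = True.
Set p2 = False and propagate.
  then p12 is forced to True.
Branch on p4: take p4 = True.
  then p6 is forced to True.
For the remaining variables, p5 = True, p7 = False, p8 = True, p10 = False, p11 = False, p13 = True works.
Every clause has at least one true literal under this assignment.

p1=T, p2=F, p3=T, p4=T, p5=T, p6=T, p7=F, p8=T, p9=T, p10=F, p11=F, p12=T, p13=T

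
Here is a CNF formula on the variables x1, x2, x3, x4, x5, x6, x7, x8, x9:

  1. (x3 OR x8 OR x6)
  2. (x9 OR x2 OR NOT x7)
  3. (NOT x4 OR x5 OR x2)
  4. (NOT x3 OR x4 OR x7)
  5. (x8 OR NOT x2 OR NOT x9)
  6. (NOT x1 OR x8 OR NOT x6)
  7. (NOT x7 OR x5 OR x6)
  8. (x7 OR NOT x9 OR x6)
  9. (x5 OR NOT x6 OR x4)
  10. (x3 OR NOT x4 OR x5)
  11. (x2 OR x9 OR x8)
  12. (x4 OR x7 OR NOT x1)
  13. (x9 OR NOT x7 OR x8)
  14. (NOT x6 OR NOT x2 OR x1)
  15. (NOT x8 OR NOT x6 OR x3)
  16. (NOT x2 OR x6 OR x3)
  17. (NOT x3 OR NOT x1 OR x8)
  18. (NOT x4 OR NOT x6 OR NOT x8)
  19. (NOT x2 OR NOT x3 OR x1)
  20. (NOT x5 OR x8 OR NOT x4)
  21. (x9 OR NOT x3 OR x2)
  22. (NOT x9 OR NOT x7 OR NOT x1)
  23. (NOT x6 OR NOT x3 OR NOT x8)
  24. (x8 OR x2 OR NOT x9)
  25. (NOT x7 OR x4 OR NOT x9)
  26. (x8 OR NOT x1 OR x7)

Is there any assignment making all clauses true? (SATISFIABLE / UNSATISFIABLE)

SATISFIABLE

Branch on x1: take x1 = True.
Set x2 = True and propagate.
The remaining clauses are satisfied by x3 = True, x4 = True, x5 = False, x6 = False, x7 = False, x8 = True, x9 = False.
So x1=T, x2=T, x3=T, x4=T, x5=F, x6=F, x7=F, x8=T, x9=F is a satisfying assignment.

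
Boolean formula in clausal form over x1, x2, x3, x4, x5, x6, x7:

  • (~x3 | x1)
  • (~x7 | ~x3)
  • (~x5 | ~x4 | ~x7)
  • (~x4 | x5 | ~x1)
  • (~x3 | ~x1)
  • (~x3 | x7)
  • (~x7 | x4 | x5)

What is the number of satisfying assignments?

40

Split on x3, then x7.
  x3=T, x7=T: a clause becomes empty — 0.
  x3=T, x7=F: a clause becomes empty — 0.
  x3=F, x7=T: x2, x6 free; 3 ways for (x1,x4,x5) × 2^2 = 12.
  x3=F, x7=F: x2, x6 free; 7 ways for (x1,x4,x5) × 2^2 = 28.
Total: 0 + 0 + 12 + 28 = 40.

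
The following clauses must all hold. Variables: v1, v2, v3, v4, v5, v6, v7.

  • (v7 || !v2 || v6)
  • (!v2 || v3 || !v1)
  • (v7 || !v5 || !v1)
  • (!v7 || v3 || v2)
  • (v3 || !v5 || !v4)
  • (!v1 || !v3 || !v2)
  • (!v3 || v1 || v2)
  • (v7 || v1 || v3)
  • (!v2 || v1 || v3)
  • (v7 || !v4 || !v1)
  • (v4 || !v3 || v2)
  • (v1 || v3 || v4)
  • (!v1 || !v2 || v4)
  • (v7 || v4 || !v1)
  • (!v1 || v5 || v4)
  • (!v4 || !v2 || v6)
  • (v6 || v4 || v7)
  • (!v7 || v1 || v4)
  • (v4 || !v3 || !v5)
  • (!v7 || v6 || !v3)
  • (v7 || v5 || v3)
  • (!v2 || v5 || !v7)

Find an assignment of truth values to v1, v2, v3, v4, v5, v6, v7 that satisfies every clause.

v1 = False, v2 = True, v3 = True, v4 = False, v5 = False, v6 = True, v7 = False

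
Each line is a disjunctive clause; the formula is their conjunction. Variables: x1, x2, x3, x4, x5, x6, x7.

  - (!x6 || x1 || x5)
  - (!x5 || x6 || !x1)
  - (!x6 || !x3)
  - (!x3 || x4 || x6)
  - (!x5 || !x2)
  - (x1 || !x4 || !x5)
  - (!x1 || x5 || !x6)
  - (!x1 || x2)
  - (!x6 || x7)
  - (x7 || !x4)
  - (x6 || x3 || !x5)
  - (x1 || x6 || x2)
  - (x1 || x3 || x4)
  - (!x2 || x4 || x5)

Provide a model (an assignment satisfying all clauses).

x7 occurs only positively in the remaining clauses — set x7 = True.
Set x1 = True and propagate.
  then x2 is forced to True.
  then x5 is forced to False.
  then x6 is forced to False.
  then x4 is forced to True.
x3 is now unconstrained; take x3 = False.
Every clause has at least one true literal under this assignment.

x1 = True, x2 = True, x3 = False, x4 = True, x5 = False, x6 = False, x7 = True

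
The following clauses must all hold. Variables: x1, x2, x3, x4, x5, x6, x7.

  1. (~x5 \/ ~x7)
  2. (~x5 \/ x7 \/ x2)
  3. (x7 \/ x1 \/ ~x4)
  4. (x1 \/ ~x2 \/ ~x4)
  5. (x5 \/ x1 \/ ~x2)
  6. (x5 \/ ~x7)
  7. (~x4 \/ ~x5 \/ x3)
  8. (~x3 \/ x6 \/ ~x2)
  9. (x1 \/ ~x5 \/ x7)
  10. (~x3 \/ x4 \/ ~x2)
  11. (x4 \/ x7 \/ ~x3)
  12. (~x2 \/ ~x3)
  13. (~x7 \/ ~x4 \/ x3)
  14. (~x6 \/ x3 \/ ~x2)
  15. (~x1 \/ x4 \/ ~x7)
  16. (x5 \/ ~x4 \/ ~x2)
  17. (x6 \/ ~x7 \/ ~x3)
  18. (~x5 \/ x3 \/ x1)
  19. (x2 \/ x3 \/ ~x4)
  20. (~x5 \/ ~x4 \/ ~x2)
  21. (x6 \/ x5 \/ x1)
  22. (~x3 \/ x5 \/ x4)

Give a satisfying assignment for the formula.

x1 = T  x2 = F  x3 = T  x4 = T  x5 = F  x6 = T  x7 = F

Try x1 = True.
The remaining clauses are satisfied by x2 = False, x3 = True, x4 = True, x5 = False, x6 = True, x7 = False.
Every clause has at least one true literal under this assignment.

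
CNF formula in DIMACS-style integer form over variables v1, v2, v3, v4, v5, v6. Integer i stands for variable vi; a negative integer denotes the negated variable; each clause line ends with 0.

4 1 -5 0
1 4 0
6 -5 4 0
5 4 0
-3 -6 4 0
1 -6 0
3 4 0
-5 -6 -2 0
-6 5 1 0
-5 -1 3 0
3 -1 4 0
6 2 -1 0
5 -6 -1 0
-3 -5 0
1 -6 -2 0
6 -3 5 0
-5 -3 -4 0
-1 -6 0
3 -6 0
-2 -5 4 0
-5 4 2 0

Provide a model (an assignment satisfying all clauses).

v1=False, v2=False, v3=False, v4=True, v5=True, v6=False

Set v1 = False and propagate.
  then v4 is forced to True.
  then v6 is forced to False.
For the remaining variables, v2 = False, v3 = False, v5 = True works.
Every clause has at least one true literal under this assignment.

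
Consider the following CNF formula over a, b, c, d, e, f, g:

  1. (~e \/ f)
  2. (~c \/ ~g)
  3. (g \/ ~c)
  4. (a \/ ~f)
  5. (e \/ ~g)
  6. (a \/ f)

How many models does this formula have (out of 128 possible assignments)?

16

Split on f, then g.
  f=1, g=1: remaining (a,b,c,d,e) ∈ {(1,0,0,0,1); (1,0,0,1,1); (1,1,0,0,1); (1,1,0,1,1)} — 4.
  f=1, g=0: forces a=1; c=0; b, d, e free → 2^3 = 8.
  f=0, g=1: a clause becomes empty — 0.
  f=0, g=0: remaining (a,b,c,d,e) ∈ {(1,0,0,0,0); (1,0,0,1,0); (1,1,0,0,0); (1,1,0,1,0)} — 4.
Total: 4 + 8 + 0 + 4 = 16.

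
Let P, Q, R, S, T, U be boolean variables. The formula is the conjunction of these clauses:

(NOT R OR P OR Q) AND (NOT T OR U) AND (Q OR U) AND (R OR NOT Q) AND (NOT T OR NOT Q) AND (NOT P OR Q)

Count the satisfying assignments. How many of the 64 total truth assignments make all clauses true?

Case analysis on Q and P:
  Q=T, P=T: remaining (R,S,T,U) ∈ {(T,F,F,F); (T,F,F,T); (T,T,F,F); (T,T,F,T)} — 4.
  Q=T, P=F: remaining (R,S,T,U) ∈ {(T,F,F,F); (T,F,F,T); (T,T,F,F); (T,T,F,T)} — 4.
  Q=F, P=T: a clause becomes empty — 0.
  Q=F, P=F: remaining (R,S,T,U) ∈ {(F,F,F,T); (F,F,T,T); (F,T,F,T); (F,T,T,T)} — 4.
Total: 4 + 4 + 0 + 4 = 12.

12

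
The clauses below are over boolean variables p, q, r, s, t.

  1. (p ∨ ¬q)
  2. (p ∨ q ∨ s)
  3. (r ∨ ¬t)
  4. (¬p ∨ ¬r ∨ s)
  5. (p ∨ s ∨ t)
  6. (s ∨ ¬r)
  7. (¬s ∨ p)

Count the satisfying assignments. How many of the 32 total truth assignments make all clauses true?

8

Case analysis on p and s:
  p=1, s=1: q free; 3 ways for (r,t) × 2^1 = 6.
  p=1, s=0: remaining (q,r,t) ∈ {(0,0,0); (1,0,0)} — 2.
  p=0, s=1: a clause becomes empty — 0.
  p=0, s=0: a clause becomes empty — 0.
Total: 6 + 2 + 0 + 0 = 8.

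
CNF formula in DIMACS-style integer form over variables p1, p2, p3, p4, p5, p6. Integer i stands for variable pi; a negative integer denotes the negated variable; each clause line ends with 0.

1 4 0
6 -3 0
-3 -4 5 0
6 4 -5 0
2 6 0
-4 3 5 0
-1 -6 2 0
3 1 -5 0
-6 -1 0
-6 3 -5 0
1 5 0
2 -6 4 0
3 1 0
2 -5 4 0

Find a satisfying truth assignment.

p1 = False  p2 = False  p3 = True  p4 = True  p5 = True  p6 = True

Set p1 = False and propagate.
  then p4 is forced to True.
  then p5 is forced to True.
  then p3 is forced to True.
  then p6 is forced to True.
p2 is now unconstrained; take p2 = False.
Every clause has at least one true literal under this assignment.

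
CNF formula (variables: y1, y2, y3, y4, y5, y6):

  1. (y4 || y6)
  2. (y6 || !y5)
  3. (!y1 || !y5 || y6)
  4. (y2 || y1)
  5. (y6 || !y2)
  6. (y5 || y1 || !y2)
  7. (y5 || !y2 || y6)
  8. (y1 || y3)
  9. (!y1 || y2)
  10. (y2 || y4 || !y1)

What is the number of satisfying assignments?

10

Case analysis on y1 and y2:
  y1=T, y2=T: forces y6=T; y3, y4, y5 free → 2^3 = 8.
  y1=T, y2=F: a clause becomes empty — 0.
  y1=F, y2=T: remaining (y3,y4,y5,y6) ∈ {(T,F,T,T); (T,T,T,T)} — 2.
  y1=F, y2=F: a clause becomes empty — 0.
Total: 8 + 0 + 2 + 0 = 10.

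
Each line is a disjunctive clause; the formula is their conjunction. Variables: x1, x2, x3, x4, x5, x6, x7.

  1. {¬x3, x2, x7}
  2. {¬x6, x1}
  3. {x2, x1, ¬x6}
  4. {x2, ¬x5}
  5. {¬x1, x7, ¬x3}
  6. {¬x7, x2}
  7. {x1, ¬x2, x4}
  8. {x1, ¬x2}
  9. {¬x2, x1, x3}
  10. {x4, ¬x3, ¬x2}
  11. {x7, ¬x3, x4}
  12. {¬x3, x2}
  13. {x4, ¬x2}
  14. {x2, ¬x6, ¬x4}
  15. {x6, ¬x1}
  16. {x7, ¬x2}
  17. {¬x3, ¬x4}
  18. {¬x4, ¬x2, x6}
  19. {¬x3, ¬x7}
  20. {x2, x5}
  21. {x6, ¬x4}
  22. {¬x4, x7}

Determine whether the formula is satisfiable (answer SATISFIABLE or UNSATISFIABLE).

Try x1 = True.
  then x6 is forced to True.
Set x2 = True and propagate.
  then x4 is forced to True.
  then x7 is forced to True.
  then x3 is forced to False.
x5 is now unconstrained; take x5 = True.
So x1=True, x2=True, x3=False, x4=True, x5=True, x6=True, x7=True is a satisfying assignment.

SATISFIABLE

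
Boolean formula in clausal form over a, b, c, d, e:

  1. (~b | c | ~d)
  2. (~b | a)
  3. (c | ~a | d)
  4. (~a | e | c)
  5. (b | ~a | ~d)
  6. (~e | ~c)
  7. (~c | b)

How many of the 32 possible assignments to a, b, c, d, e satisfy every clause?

The models are:
  a=0 b=0 c=0 d=0 e=0
  a=0 b=0 c=0 d=0 e=1
  a=0 b=0 c=0 d=1 e=0
  a=0 b=0 c=0 d=1 e=1
  a=1 b=1 c=1 d=0 e=0
  a=1 b=1 c=1 d=1 e=0
That's 6 in total.

6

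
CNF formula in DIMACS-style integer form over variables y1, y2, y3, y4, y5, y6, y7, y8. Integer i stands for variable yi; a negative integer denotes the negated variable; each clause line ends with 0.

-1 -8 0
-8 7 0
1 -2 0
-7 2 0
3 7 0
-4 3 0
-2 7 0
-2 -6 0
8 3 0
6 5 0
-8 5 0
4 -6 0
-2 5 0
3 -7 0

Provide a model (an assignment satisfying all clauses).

y1=True, y2=False, y3=True, y4=True, y5=True, y6=True, y7=False, y8=False

Pure literal: y3 appears only positively; assign y3 = True.
Pure literal: y5 appears only positively; assign y5 = True.
Set y1 = True and propagate.
  then y8 is forced to False.
For the remaining variables, y2 = False, y4 = True, y6 = True, y7 = False works.
Check each clause:
  1. (~y1 | ~y8) — ~y8 is true.
  2. (~y8 | y7) — ~y8 is true.
  3. (~y2 | y1) — y1 is true.
  4. (y2 | ~y7) — ~y7 is true.
  5. (y7 | y3) — y3 is true.
  6. (~y4 | y3) — y3 is true.
  7. (y7 | ~y2) — ~y2 is true.
  8. (~y2 | ~y6) — ~y2 is true.
  9. (y8 | y3) — y3 is true.
  10. (y6 | y5) — y5 is true.
  11. (~y8 | y5) — ~y8 is true.
  12. (~y6 | y4) — y4 is true.
  13. (y5 | ~y2) — y5 is true.
  14. (y3 | ~y7) — ~y7 is true.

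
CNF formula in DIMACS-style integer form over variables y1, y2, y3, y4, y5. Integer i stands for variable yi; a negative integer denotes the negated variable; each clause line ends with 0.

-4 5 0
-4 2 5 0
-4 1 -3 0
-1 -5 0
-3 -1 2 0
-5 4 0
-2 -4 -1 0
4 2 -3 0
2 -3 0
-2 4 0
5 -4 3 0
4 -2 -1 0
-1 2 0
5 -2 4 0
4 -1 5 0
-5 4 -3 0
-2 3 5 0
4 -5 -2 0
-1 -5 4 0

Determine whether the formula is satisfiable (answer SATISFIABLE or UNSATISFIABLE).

Try y1 = False.
Try y2 = False.
  then y3 is forced to False.
For the remaining variables, y4 = False, y5 = False works.
So y1 = 0, y2 = 0, y3 = 0, y4 = 0, y5 = 0 is a satisfying assignment.

SATISFIABLE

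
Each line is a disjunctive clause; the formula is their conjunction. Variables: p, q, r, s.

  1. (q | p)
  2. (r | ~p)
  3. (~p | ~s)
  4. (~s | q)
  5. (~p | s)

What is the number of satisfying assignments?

4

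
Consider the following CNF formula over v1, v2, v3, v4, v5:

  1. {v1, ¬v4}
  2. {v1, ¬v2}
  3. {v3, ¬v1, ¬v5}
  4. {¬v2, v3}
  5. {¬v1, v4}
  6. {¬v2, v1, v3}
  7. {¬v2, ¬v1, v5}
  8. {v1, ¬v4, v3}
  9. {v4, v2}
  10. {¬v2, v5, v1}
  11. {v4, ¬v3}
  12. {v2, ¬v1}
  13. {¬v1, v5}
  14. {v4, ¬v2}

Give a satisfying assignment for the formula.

v1=T  v2=T  v3=T  v4=T  v5=T

Branch on v1: take v1 = True.
  then v4 is forced to True.
  then v2 is forced to True.
  then v3 is forced to True.
  then v5 is forced to True.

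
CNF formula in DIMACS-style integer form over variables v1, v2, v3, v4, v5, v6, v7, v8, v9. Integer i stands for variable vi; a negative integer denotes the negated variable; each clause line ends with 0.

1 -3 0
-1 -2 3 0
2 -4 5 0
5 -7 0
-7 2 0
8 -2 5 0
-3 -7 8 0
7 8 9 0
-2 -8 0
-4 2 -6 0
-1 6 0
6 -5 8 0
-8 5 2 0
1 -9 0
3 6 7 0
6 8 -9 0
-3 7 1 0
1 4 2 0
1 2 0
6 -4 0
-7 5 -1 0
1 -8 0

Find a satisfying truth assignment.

v1=T  v2=F  v3=F  v4=F  v5=T  v6=T  v7=F  v8=F  v9=T

Check each clause:
  1. (v1 \/ ~v3) — v1 is true.
  2. (v3 \/ ~v2 \/ ~v1) — ~v2 is true.
  3. (~v4 \/ v5 \/ v2) — ~v4 is true.
  4. (v5 \/ ~v7) — ~v7 is true.
  5. (v2 \/ ~v7) — ~v7 is true.
  6. (~v2 \/ v5 \/ v8) — v5 is true.
  7. (~v3 \/ ~v7 \/ v8) — ~v7 is true.
  8. (v9 \/ v8 \/ v7) — v9 is true.
  9. (~v8 \/ ~v2) — ~v8 is true.
  10. (~v6 \/ v2 \/ ~v4) — ~v4 is true.
  11. (~v1 \/ v6) — v6 is true.
  12. (~v5 \/ v8 \/ v6) — v6 is true.
  13. (~v8 \/ v2 \/ v5) — ~v8 is true.
  14. (v1 \/ ~v9) — v1 is true.
  15. (v6 \/ v3 \/ v7) — v6 is true.
  16. (v6 \/ ~v9 \/ v8) — v6 is true.
  17. (v1 \/ ~v3 \/ v7) — v1 is true.
  18. (v4 \/ v2 \/ v1) — v1 is true.
  19. (v1 \/ v2) — v1 is true.
  20. (v6 \/ ~v4) — ~v4 is true.
  21. (~v7 \/ v5 \/ ~v1) — ~v7 is true.
  22. (v1 \/ ~v8) — ~v8 is true.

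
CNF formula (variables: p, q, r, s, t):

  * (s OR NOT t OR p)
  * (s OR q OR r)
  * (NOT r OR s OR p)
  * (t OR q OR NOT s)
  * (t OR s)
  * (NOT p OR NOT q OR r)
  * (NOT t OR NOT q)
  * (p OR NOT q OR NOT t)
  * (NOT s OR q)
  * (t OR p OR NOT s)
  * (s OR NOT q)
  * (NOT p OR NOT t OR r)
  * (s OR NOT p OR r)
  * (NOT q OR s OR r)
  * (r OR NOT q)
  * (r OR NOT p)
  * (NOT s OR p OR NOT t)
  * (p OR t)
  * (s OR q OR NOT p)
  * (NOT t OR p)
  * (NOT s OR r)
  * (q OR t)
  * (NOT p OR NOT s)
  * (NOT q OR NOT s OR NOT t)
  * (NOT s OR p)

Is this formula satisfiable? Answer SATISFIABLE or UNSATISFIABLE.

s = True:
  propagation gives q=True, t=False, p=True; an empty clause results — contradiction.
s = False:
  propagation gives t=True, p=True, q=False; an empty clause results — contradiction.
Every branch closes, so no satisfying assignment exists.

UNSATISFIABLE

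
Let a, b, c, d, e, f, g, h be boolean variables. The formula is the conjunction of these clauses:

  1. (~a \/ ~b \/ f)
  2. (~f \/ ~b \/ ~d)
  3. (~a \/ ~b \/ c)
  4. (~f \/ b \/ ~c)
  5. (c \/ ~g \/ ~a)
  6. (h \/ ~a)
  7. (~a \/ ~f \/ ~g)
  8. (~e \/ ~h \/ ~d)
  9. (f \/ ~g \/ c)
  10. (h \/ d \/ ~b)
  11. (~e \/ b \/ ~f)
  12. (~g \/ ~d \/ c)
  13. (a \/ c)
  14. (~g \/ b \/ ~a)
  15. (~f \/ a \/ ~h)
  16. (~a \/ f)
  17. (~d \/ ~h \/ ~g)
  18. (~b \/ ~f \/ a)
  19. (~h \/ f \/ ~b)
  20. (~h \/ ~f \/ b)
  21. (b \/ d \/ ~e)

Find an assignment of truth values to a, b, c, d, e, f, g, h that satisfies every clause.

a = T  b = T  c = T  d = F  e = F  f = T  g = F  h = T

e occurs only negated in the remaining clauses — set e = False.
Pure literal: g appears only negated; assign g = False.
Try a = True.
  then h is forced to True.
  then f is forced to True.
  then b is forced to True.
  then d is forced to False.
  then c is forced to True.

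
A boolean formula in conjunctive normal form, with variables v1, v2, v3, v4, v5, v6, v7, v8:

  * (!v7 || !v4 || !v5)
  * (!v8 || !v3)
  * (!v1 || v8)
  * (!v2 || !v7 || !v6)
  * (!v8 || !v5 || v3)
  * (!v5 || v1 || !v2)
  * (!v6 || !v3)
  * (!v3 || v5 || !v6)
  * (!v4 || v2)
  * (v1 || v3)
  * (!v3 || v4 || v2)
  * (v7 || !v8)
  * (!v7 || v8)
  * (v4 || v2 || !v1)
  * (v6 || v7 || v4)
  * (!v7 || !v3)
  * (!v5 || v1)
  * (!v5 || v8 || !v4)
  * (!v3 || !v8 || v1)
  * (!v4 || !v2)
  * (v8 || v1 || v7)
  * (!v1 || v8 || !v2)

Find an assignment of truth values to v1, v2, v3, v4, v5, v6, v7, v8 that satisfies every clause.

v1=True, v2=True, v3=False, v4=False, v5=False, v6=False, v7=True, v8=True

Set v1 = True and propagate.
  then v8 is forced to True.
  then v3 is forced to False.
  then v5 is forced to False.
  then v7 is forced to True.
Try v2 = True.
  then v6 is forced to False.
  then v4 is forced to False.
Check each clause:
  1. (!v7 || !v4 || !v5) — !v5 is true.
  2. (!v8 || !v3) — !v3 is true.
  3. (v8 || !v1) — v8 is true.
  4. (!v7 || !v2 || !v6) — !v6 is true.
  5. (!v8 || !v5 || v3) — !v5 is true.
  6. (!v2 || v1 || !v5) — v1 is true.
  7. (!v6 || !v3) — !v6 is true.
  8. (v5 || !v6 || !v3) — !v3 is true.
  9. (!v4 || v2) — v2 is true.
  10. (v1 || v3) — v1 is true.
  11. (v2 || v4 || !v3) — v2 is true.
  12. (v7 || !v8) — v7 is true.
  13. (!v7 || v8) — v8 is true.
  14. (v4 || !v1 || v2) — v2 is true.
  15. (v7 || v6 || v4) — v7 is true.
  16. (!v3 || !v7) — !v3 is true.
  17. (v1 || !v5) — v1 is true.
  18. (!v5 || !v4 || v8) — v8 is true.
  19. (!v3 || v1 || !v8) — v1 is true.
  20. (!v2 || !v4) — !v4 is true.
  21. (v1 || v8 || v7) — v8 is true.
  22. (!v1 || !v2 || v8) — v8 is true.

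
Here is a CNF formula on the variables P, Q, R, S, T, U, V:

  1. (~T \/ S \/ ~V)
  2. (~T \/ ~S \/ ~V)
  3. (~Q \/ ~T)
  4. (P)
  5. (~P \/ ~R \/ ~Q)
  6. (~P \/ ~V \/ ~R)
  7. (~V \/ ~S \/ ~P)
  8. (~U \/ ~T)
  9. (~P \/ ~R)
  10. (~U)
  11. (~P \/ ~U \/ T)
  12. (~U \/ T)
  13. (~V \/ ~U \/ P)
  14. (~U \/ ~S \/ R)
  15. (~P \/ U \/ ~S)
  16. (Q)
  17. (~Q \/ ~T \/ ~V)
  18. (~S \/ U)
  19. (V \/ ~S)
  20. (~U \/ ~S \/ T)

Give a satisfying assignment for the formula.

(P) is a unit clause, so P = True.
Unit propagation: (~R) forces R = False.
Unit propagation: (~U) forces U = False.
Unit propagation: (~S) forces S = False.
(Q) is a unit clause, so Q = True.
(~T) is a unit clause, so T = False.
V is now unconstrained; take V = True.
Check each clause:
  1. (~V \/ S \/ ~T) — ~T is true.
  2. (~T \/ ~V \/ ~S) — ~T is true.
  3. (~Q \/ ~T) — ~T is true.
  4. (P) — P is true.
  5. (~P \/ ~Q \/ ~R) — ~R is true.
  6. (~R \/ ~V \/ ~P) — ~R is true.
  7. (~S \/ ~V \/ ~P) — ~S is true.
  8. (~U \/ ~T) — ~U is true.
  9. (~P \/ ~R) — ~R is true.
  10. (~U) — ~U is true.
  11. (~U \/ ~P \/ T) — ~U is true.
  12. (T \/ ~U) — ~U is true.
  13. (P \/ ~V \/ ~U) — P is true.
  14. (R \/ ~S \/ ~U) — ~U is true.
  15. (~P \/ U \/ ~S) — ~S is true.
  16. (Q) — Q is true.
  17. (~Q \/ ~T \/ ~V) — ~T is true.
  18. (~S \/ U) — ~S is true.
  19. (~S \/ V) — ~S is true.
  20. (T \/ ~S \/ ~U) — ~U is true.

P = T, Q = T, R = F, S = F, T = F, U = F, V = T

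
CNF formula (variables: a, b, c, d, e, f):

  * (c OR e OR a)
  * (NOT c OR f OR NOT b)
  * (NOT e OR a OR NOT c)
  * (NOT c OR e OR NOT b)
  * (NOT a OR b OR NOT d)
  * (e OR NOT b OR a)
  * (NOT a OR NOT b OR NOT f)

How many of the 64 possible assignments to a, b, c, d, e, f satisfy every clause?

24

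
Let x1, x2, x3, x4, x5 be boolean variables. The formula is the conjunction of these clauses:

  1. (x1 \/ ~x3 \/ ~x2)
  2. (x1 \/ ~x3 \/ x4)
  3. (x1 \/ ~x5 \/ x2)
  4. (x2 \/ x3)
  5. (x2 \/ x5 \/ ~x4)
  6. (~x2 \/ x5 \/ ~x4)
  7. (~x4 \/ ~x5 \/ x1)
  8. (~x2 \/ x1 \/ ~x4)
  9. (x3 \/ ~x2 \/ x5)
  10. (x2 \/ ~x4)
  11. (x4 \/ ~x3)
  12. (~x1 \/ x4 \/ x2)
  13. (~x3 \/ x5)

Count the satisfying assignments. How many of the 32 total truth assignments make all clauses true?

4

The models are:
  x1=0 x2=1 x3=0 x4=0 x5=1
  x1=1 x2=1 x3=0 x4=0 x5=1
  x1=1 x2=1 x3=0 x4=1 x5=1
  x1=1 x2=1 x3=1 x4=1 x5=1
Count: 4.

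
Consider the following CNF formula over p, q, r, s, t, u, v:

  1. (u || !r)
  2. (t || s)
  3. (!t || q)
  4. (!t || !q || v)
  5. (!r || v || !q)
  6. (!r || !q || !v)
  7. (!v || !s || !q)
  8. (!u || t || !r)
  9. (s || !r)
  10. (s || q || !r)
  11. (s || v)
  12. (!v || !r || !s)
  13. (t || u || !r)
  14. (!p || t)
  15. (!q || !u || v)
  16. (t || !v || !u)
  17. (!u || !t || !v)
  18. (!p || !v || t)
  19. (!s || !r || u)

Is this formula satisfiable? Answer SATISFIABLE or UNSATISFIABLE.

SATISFIABLE

Pure literal: p appears only negated; assign p = False.
r occurs only negated in the remaining clauses — set r = False.
Branch on q: take q = True.
Set s = True and propagate.
  then v is forced to False.
  then t is forced to False.
  then u is forced to False.
So p=0, q=1, r=0, s=1, t=0, u=0, v=0 is a satisfying assignment.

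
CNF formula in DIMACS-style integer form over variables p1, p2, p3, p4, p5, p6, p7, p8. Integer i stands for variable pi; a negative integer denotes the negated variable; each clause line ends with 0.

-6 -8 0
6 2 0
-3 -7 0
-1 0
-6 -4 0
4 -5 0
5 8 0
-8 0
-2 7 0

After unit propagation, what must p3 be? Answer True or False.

(¬p1) stands alone — p1 = False.
Unit clause (¬p8) sets p8 = False.
(p5 ∨ p8): since p8 = False, the clause reduces to (p5). p5 = True.
(¬p5 ∨ p4): since p5 = True, the clause reduces to (p4). p4 = True.
In (¬p6 ∨ ¬p4), ¬p4 is now false; ¬p6 must hold, so p6 = False.
From (p6 ∨ p2) and p6 = False: p2 = True.
(p7 ∨ ¬p2) with p2 = True leaves only p7, so p7 = True.
In (¬p3 ∨ ¬p7), ¬p7 is now false; ¬p3 must hold, so p3 = False.

False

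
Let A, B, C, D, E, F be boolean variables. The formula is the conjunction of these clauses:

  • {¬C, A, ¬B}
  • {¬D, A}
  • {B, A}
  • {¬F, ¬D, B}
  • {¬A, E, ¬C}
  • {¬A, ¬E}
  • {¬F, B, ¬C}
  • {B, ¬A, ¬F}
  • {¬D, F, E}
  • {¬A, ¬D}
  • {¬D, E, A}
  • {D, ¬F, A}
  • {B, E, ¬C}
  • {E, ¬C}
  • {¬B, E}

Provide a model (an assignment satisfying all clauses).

A = True, B = False, C = False, D = False, E = False, F = False

Check each clause:
  1. {A, ¬C, ¬B} — A is true.
  2. {A, ¬D} — A is true.
  3. {A, B} — A is true.
  4. {¬F, B, ¬D} — ¬F is true.
  5. {¬A, E, ¬C} — ¬C is true.
  6. {¬E, ¬A} — ¬E is true.
  7. {¬F, B, ¬C} — ¬F is true.
  8. {B, ¬F, ¬A} — ¬F is true.
  9. {F, E, ¬D} — ¬D is true.
  10. {¬D, ¬A} — ¬D is true.
  11. {E, ¬D, A} — A is true.
  12. {A, D, ¬F} — A is true.
  13. {E, B, ¬C} — ¬C is true.
  14. {E, ¬C} — ¬C is true.
  15. {E, ¬B} — ¬B is true.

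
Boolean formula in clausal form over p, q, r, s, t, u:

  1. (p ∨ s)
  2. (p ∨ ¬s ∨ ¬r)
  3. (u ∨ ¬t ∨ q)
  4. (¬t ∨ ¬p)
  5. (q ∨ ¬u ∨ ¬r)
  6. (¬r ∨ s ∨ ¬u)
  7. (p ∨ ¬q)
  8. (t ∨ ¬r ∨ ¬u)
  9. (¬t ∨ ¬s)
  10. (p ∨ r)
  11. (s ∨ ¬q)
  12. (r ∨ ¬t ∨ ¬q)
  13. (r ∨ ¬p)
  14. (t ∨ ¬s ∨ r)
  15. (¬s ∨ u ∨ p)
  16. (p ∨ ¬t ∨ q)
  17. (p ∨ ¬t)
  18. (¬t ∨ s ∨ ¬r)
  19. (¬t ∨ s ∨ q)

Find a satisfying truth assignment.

p=True  q=False  r=True  s=False  t=False  u=False

Set p = True and propagate.
  then t is forced to False.
  then r is forced to True.
  then u is forced to False.
Set q = False and propagate.
s is now unconstrained; take s = False.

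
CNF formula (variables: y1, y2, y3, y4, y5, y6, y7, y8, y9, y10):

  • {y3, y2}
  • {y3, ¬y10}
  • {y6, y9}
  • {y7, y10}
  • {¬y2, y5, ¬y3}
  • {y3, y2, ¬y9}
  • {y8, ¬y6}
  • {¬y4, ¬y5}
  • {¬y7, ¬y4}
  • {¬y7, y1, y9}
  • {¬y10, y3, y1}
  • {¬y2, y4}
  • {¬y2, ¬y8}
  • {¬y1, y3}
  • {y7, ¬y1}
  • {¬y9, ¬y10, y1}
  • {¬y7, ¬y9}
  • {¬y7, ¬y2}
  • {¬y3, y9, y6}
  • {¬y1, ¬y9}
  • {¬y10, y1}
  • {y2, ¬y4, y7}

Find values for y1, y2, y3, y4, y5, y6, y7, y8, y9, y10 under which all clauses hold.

y1=T, y2=F, y3=T, y4=F, y5=F, y6=T, y7=T, y8=T, y9=F, y10=F

Set y1 = True and propagate.
  then y3 is forced to True.
  then y7 is forced to True.
  then y4 is forced to False.
  then y2 is forced to False.
  then y9 is forced to False.
  then y6 is forced to True.
  then y8 is forced to True.
y5, y10 are now unconstrained; take y5 = False, y10 = False.
Check each clause:
  1. {y2, y3} — y3 is true.
  2. {¬y10, y3} — y3 is true.
  3. {y6, y9} — y6 is true.
  4. {y10, y7} — y7 is true.
  5. {¬y3, ¬y2, y5} — ¬y2 is true.
  6. {y2, ¬y9, y3} — y3 is true.
  7. {¬y6, y8} — y8 is true.
  8. {¬y4, ¬y5} — ¬y5 is true.
  9. {¬y7, ¬y4} — ¬y4 is true.
  10. {y1, ¬y7, y9} — y1 is true.
  11. {y1, y3, ¬y10} — y1 is true.
  12. {¬y2, y4} — ¬y2 is true.
  13. {¬y8, ¬y2} — ¬y2 is true.
  14. {y3, ¬y1} — y3 is true.
  15. {¬y1, y7} — y7 is true.
  16. {¬y10, y1, ¬y9} — y1 is true.
  17. {¬y9, ¬y7} — ¬y9 is true.
  18. {¬y2, ¬y7} — ¬y2 is true.
  19. {y9, y6, ¬y3} — y6 is true.
  20. {¬y9, ¬y1} — ¬y9 is true.
  21. {y1, ¬y10} — y1 is true.
  22. {y7, y2, ¬y4} — ¬y4 is true.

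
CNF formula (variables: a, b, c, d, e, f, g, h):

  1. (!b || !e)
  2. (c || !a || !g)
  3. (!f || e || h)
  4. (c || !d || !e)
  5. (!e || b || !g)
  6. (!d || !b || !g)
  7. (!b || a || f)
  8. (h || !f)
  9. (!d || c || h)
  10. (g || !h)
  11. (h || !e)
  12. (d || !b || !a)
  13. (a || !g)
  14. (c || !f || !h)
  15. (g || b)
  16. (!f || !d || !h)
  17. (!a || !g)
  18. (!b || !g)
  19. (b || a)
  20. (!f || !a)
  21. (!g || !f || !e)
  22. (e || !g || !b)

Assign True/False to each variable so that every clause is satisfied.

a=T, b=T, c=T, d=T, e=F, f=F, g=F, h=F

c occurs only positively in the remaining clauses — set c = True.
Set a = True and propagate.
  then g is forced to False.
  then h is forced to False.
  then f is forced to False.
  then e is forced to False.
  then b is forced to True.
  then d is forced to True.
Every clause has at least one true literal under this assignment.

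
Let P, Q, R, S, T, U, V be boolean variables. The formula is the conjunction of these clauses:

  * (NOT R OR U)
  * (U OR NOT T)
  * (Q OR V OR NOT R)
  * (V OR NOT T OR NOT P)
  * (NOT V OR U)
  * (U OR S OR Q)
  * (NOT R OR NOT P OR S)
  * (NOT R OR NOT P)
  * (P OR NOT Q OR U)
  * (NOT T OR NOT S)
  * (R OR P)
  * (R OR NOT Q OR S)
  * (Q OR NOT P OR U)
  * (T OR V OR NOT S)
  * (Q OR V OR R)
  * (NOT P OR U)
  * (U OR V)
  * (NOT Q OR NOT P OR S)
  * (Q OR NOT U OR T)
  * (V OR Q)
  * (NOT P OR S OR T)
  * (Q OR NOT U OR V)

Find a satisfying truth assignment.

P=F, Q=T, R=T, S=F, T=F, U=T, V=F

Try P = False.
  then R is forced to True.
  then U is forced to True.
Set Q = True and propagate.
The remaining clauses are satisfied by S = False, T = False, V = False.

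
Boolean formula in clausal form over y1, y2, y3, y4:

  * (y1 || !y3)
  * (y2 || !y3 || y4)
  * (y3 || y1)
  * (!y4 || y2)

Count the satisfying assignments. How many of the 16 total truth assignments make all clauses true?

5

The models are:
  y1=1 y2=0 y3=0 y4=0
  y1=1 y2=1 y3=0 y4=0
  y1=1 y2=1 y3=0 y4=1
  y1=1 y2=1 y3=1 y4=0
  y1=1 y2=1 y3=1 y4=1
Count: 5.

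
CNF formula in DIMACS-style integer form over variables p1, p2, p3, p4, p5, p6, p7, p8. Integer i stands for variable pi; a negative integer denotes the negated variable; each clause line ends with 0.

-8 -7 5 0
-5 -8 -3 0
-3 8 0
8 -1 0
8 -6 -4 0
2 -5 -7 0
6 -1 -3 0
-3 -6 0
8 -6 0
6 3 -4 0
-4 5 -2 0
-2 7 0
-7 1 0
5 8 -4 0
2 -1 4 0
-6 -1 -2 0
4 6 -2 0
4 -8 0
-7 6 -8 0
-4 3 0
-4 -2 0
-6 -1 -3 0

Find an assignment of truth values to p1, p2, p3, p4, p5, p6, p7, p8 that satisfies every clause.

Branch on p1: take p1 = False.
  then p7 is forced to False.
  then p2 is forced to False.
Branch on p3: take p3 = True.
  then p8 is forced to True.
  then p5 is forced to False.
  then p6 is forced to False.
  then p4 is forced to True.

p1=False  p2=False  p3=True  p4=True  p5=False  p6=False  p7=False  p8=True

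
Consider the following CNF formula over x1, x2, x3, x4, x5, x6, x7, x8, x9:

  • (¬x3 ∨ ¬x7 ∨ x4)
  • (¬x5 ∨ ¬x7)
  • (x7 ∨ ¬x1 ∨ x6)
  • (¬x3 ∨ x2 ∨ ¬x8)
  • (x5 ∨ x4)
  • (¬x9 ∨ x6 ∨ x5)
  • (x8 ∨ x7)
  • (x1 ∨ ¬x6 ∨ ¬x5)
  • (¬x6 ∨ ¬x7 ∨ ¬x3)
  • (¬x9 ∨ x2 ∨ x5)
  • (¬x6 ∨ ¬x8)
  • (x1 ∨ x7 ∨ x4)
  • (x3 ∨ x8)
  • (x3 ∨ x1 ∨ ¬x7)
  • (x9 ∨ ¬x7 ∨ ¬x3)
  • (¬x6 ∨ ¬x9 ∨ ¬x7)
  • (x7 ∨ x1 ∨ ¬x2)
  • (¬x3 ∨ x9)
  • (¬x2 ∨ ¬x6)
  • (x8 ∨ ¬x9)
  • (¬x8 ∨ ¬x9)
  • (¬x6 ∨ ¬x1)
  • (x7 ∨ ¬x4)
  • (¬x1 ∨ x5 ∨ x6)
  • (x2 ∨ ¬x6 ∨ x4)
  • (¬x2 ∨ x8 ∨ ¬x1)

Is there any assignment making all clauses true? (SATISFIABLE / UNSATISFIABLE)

x7 = True:
  x6 = True:
    propagation gives x3=False, x8=False; an empty clause results — contradiction.
  x6 = False:
    propagation gives x9=False, x3=False, x8=True, x1=True; an empty clause results — contradiction.
x7 = False:
  propagation gives x8=True, x6=False, x1=False, x4=True; an empty clause results — contradiction.
Every branch closes, so no satisfying assignment exists.

UNSATISFIABLE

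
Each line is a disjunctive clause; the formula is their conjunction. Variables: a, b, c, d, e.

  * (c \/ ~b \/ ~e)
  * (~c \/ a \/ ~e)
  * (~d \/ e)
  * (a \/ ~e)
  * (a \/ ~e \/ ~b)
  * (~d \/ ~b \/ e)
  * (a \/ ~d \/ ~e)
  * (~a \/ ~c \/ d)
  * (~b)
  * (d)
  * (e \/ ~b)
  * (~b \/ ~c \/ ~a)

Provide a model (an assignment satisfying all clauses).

a = T, b = F, c = F, d = T, e = T

(~b) is a unit clause, so b = False.
The clause (d) is unit: d must be True.
(e) is a unit clause, so e = True.
The clause (a) is unit: a must be True.
c is now unconstrained; take c = False.
Every clause has at least one true literal under this assignment.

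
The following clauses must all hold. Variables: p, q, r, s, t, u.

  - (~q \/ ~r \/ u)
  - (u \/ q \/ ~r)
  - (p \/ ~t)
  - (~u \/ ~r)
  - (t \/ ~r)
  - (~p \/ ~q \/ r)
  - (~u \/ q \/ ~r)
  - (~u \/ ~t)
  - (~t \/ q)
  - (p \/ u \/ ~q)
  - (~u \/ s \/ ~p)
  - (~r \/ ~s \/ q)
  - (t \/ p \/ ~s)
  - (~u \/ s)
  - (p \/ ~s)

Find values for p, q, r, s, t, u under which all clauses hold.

Set p = True and propagate.
Try q = False.
  then t is forced to False.
  then r is forced to False.
The remaining clauses are satisfied by s = True, u = True.
Every clause has at least one true literal under this assignment.

p=T, q=F, r=F, s=T, t=F, u=T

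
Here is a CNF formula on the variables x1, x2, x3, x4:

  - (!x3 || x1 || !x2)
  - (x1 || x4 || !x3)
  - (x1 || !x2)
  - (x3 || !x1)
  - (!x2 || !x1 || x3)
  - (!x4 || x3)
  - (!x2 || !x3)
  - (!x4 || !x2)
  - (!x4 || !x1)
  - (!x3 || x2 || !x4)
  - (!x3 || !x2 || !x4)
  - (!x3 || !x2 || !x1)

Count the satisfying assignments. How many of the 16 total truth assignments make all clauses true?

The models are:
  x1=F x2=F x3=F x4=F
  x1=T x2=F x3=T x4=F
That's 2 in total.

2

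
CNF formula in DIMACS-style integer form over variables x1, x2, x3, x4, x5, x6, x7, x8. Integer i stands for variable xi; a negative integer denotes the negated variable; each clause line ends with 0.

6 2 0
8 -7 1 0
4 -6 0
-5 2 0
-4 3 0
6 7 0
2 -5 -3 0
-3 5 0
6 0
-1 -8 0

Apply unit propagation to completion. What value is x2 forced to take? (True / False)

True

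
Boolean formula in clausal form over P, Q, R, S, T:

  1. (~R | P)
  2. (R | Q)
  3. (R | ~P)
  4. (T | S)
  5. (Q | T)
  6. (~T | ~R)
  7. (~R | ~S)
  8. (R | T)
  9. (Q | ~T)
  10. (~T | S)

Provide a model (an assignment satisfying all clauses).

P=0  Q=1  R=0  S=1  T=1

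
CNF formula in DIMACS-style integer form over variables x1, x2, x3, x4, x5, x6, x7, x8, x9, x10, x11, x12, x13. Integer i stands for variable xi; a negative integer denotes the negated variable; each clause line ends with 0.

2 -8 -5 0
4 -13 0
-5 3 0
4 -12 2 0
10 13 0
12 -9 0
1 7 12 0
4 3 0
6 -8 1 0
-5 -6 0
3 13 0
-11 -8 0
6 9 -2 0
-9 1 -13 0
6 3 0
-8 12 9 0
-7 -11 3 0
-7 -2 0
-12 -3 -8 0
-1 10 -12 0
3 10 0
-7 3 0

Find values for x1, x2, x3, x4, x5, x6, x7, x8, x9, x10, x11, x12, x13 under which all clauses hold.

x1=T, x2=F, x3=T, x4=T, x5=F, x6=T, x7=T, x8=F, x9=F, x10=T, x11=F, x12=T, x13=T

Check each clause:
  1. (~x8 | x2 | ~x5) — ~x8 is true.
  2. (~x13 | x4) — x4 is true.
  3. (~x5 | x3) — x3 is true.
  4. (x4 | x2 | ~x12) — x4 is true.
  5. (x13 | x10) — x10 is true.
  6. (~x9 | x12) — x12 is true.
  7. (x1 | x7 | x12) — x1 is true.
  8. (x4 | x3) — x3 is true.
  9. (~x8 | x1 | x6) — ~x8 is true.
  10. (~x6 | ~x5) — ~x5 is true.
  11. (x13 | x3) — x3 is true.
  12. (~x8 | ~x11) — ~x8 is true.
  13. (x9 | x6 | ~x2) — ~x2 is true.
  14. (~x13 | x1 | ~x9) — x1 is true.
  15. (x6 | x3) — x3 is true.
  16. (x9 | ~x8 | x12) — ~x8 is true.
  17. (~x11 | x3 | ~x7) — x3 is true.
  18. (~x2 | ~x7) — ~x2 is true.
  19. (~x8 | ~x3 | ~x12) — ~x8 is true.
  20. (~x1 | x10 | ~x12) — x10 is true.
  21. (x3 | x10) — x10 is true.
  22. (~x7 | x3) — x3 is true.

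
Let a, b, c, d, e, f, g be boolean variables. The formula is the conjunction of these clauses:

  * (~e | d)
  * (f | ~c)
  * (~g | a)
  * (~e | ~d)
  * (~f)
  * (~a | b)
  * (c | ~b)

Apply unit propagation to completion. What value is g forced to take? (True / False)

False

Unit clause (~f) sets f = False.
From (f | ~c) and f = False: c = False.
From (c | ~b) and c = False: b = False.
(b | ~a): since b = False, the clause reduces to (~a). a = False.
(a | ~g) with a = False leaves only ~g, so g = False.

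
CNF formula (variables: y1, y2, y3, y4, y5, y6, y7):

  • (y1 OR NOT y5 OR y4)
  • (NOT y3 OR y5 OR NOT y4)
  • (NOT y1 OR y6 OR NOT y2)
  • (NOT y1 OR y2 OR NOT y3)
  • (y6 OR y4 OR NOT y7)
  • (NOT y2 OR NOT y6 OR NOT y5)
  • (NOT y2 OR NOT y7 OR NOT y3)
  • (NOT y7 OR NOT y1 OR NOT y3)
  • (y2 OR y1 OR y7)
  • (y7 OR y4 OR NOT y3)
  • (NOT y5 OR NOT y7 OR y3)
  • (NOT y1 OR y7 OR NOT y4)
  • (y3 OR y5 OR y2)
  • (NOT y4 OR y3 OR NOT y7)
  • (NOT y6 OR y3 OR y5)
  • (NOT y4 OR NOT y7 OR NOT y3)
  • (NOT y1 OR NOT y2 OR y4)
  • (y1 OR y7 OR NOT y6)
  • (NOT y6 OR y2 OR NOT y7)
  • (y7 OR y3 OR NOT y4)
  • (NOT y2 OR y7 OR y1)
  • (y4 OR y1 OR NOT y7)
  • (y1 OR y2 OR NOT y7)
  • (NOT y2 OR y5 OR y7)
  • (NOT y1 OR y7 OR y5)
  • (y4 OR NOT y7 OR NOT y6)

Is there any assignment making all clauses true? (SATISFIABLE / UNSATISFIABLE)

SATISFIABLE

Try y1 = True.
For the remaining variables, y2 = False, y3 = False, y4 = False, y5 = True, y6 = False, y7 = False works.
Every clause has at least one true literal under this assignment.
So y1=T, y2=F, y3=F, y4=F, y5=T, y6=F, y7=F is a satisfying assignment.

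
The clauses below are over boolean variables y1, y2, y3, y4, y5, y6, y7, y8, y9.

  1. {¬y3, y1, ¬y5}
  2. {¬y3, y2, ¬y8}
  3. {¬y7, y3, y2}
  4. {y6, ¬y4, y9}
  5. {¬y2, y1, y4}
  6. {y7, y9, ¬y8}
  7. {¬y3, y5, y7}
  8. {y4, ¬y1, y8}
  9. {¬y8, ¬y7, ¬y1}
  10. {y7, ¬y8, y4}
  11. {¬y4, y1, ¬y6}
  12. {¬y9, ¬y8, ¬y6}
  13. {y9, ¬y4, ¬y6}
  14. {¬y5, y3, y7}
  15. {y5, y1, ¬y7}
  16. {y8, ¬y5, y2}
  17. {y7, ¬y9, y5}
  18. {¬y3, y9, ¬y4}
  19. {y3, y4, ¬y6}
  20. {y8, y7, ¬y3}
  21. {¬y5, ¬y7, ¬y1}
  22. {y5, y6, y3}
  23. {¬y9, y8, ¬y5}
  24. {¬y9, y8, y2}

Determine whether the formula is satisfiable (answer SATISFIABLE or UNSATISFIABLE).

SATISFIABLE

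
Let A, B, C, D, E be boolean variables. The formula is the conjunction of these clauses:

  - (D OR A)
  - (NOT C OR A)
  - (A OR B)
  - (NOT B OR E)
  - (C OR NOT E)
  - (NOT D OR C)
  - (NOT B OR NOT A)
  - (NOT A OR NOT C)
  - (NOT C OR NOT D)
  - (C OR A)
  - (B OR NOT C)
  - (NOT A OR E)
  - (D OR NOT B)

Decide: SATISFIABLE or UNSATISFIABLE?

UNSATISFIABLE

A = True:
  propagation gives B=False, C=False, E=False; an empty clause results — contradiction.
A = False:
  propagation gives D=True, C=False; an empty clause results — contradiction.
Every branch closes, so no satisfying assignment exists.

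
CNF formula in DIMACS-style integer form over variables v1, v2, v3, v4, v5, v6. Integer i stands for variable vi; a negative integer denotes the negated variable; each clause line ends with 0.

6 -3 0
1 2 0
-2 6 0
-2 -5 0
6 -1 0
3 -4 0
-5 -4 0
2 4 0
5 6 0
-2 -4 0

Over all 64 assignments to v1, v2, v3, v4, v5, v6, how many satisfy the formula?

5

Satisfying assignments:
  v1=F v2=T v3=F v4=F v5=F v6=T
  v1=F v2=T v3=T v4=F v5=F v6=T
  v1=T v2=F v3=T v4=T v5=F v6=T
  v1=T v2=T v3=F v4=F v5=F v6=T
  v1=T v2=T v3=T v4=F v5=F v6=T
That's 5 in total.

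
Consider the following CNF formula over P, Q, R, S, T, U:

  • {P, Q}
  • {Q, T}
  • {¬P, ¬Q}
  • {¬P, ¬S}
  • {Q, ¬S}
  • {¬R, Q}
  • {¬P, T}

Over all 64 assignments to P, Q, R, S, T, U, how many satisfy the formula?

18

Case analysis on Q and P:
  Q=T, P=T: a clause becomes empty — 0.
  Q=T, P=F: R, S, T, U free → 2^4 = 16.
  Q=F, P=T: remaining (R,S,T,U) ∈ {(F,F,T,F); (F,F,T,T)} — 2.
  Q=F, P=F: a clause becomes empty — 0.
Total: 0 + 16 + 2 + 0 = 18.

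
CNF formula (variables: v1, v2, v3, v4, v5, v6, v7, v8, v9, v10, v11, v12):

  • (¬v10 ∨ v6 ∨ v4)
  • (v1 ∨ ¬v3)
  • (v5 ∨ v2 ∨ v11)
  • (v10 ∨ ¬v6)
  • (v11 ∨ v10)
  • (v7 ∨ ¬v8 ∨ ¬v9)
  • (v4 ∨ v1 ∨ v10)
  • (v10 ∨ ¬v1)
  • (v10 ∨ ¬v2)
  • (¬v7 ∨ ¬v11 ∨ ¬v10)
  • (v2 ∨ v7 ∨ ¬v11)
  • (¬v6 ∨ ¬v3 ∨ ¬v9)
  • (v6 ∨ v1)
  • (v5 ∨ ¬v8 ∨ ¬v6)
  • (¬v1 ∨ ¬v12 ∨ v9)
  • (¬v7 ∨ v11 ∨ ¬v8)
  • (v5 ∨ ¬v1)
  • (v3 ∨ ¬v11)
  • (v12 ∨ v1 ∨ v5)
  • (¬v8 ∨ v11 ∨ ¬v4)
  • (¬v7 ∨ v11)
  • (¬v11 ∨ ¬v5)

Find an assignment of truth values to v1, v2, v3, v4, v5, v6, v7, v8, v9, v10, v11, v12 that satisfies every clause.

v1=False, v2=True, v3=False, v4=False, v5=True, v6=True, v7=False, v8=True, v9=False, v10=True, v11=False, v12=True

Set v1 = False and propagate.
  then v3 is forced to False.
  then v6 is forced to True.
  then v10 is forced to True.
  then v11 is forced to False.
  then v7 is forced to False.
Set v2 = True and propagate.
For the remaining variables, v4 = False, v5 = True, v8 = True, v9 = False, v12 = True works.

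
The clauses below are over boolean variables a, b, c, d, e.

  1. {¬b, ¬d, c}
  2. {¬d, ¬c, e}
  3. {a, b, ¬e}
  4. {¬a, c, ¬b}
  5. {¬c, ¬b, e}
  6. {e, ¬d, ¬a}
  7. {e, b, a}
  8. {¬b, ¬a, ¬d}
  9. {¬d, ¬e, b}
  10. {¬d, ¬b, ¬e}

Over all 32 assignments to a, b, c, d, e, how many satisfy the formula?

8

Case analysis on b and e:
  b=1, e=1: remaining (a,c,d) ∈ {(0,0,0); (0,1,0); (1,1,0)} — 3.
  b=1, e=0: remaining (a,c,d) ∈ {(0,0,0)} — 1.
  b=0, e=1: remaining (a,c,d) ∈ {(1,0,0); (1,1,0)} — 2.
  b=0, e=0: remaining (a,c,d) ∈ {(1,0,0); (1,1,0)} — 2.
Total: 3 + 1 + 2 + 2 = 8.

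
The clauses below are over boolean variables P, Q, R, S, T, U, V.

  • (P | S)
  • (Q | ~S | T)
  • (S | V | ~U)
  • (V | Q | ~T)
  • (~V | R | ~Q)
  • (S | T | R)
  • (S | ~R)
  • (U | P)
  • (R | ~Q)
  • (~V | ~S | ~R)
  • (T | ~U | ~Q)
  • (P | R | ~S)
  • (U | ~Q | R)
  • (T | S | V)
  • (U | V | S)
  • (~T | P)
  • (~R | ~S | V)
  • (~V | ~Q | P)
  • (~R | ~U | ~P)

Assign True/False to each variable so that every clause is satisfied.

P = True, Q = False, R = False, S = True, T = True, U = True, V = True

Branch on P: take P = True.
Set Q = False and propagate.
For the remaining variables, R = False, S = True, T = True, U = True, V = True works.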